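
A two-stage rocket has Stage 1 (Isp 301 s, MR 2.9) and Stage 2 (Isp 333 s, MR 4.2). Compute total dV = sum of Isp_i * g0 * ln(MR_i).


dV1 = 301 * 9.81 * ln(2.9) = 3143.9 m/s
dV2 = 333 * 9.81 * ln(4.2) = 4688.0 m/s
Total dV = 3143.9 + 4688.0 = 7831.9 m/s ~ 7832 m/s

7832 m/s


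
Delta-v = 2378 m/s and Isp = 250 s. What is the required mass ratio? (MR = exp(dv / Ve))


Ve = 250 * 9.81 = 2452.5 m/s
MR = exp(2378 / 2452.5) = 2.637

2.637


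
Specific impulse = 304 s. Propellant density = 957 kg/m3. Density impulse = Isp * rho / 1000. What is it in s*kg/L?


rho*Isp = 304 * 957 / 1000 = 291 s*kg/L

291 s*kg/L


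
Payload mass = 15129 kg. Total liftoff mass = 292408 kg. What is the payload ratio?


PR = 15129 / 292408 = 0.0517

0.0517


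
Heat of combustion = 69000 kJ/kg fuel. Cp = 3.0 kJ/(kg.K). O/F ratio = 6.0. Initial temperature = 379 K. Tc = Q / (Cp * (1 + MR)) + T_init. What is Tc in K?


Tc = 69000 / (3.0 * (1 + 6.0)) + 379 = 3665 K

3665 K


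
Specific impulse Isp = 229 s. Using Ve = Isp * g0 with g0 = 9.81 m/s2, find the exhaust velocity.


Ve = Isp * g0 = 229 * 9.81 = 2246.5 m/s

2246.5 m/s


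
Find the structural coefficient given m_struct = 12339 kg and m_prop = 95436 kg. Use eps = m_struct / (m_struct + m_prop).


eps = 12339 / (12339 + 95436) = 0.1145

0.1145


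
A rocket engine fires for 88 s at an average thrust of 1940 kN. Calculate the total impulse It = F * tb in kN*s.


It = 1940 * 88 = 170720 kN*s

170720 kN*s


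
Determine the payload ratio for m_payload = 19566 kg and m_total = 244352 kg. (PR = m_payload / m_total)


PR = 19566 / 244352 = 0.0801

0.0801


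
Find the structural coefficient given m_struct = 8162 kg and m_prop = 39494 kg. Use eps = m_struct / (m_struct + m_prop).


eps = 8162 / (8162 + 39494) = 0.1713

0.1713


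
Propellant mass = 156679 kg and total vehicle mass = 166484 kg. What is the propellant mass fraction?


PMF = 156679 / 166484 = 0.941

0.941


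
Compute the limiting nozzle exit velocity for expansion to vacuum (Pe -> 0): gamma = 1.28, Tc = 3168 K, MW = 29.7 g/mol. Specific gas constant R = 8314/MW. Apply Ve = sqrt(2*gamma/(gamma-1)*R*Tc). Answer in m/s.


R = 8314 / 29.7 = 279.93 J/(kg.K)
Ve = sqrt(2 * 1.28 / (1.28 - 1) * 279.93 * 3168) = 2847 m/s

2847 m/s


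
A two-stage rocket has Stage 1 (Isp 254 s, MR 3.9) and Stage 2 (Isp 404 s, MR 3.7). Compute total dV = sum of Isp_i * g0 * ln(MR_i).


dV1 = 254 * 9.81 * ln(3.9) = 3391.2 m/s
dV2 = 404 * 9.81 * ln(3.7) = 5185.2 m/s
Total dV = 3391.2 + 5185.2 = 8576.4 m/s ~ 8576 m/s

8576 m/s


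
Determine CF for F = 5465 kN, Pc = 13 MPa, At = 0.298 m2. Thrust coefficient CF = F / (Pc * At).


CF = 5465000 / (13e6 * 0.298) = 1.41

1.41


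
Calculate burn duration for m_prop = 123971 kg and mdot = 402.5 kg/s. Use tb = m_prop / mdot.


tb = 123971 / 402.5 = 308.0 s

308.0 s


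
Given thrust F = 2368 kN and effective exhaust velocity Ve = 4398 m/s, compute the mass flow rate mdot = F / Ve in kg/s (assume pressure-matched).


mdot = F / Ve = 2368000 / 4398 = 538.4 kg/s

538.4 kg/s


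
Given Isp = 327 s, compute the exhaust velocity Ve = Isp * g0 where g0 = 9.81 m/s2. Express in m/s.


Ve = Isp * g0 = 327 * 9.81 = 3207.9 m/s

3207.9 m/s


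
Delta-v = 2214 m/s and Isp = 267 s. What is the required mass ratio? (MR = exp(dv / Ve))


Ve = 267 * 9.81 = 2619.27 m/s
MR = exp(2214 / 2619.27) = 2.329

2.329


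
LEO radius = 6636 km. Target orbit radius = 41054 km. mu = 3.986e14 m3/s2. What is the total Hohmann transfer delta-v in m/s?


V1 = sqrt(mu/r1) = 7750.25 m/s
dV1 = V1*(sqrt(2*r2/(r1+r2)) - 1) = 2419.14 m/s
V2 = sqrt(mu/r2) = 3115.95 m/s
dV2 = V2*(1 - sqrt(2*r1/(r1+r2))) = 1472.17 m/s
Total dV = 3891 m/s

3891 m/s


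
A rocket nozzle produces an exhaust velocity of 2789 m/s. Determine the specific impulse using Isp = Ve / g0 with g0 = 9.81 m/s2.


Isp = Ve / g0 = 2789 / 9.81 = 284.3 s

284.3 s


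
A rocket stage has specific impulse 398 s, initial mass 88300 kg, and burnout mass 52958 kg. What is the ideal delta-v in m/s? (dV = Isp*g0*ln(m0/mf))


Ve = 398 * 9.81 = 3904.38 m/s
dV = 3904.38 * ln(88300/52958) = 1996 m/s

1996 m/s


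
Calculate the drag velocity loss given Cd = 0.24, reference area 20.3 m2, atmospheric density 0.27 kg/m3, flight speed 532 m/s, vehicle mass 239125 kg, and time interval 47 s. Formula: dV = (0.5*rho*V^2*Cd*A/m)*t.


D = 0.5 * 0.27 * 532^2 * 0.24 * 20.3 = 186150.55 N
a = 186150.55 / 239125 = 0.7785 m/s2
dV = 0.7785 * 47 = 36.6 m/s

36.6 m/s


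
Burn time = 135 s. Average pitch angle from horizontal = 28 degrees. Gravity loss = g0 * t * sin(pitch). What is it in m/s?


GL = 9.81 * 135 * sin(28 deg) = 622 m/s

622 m/s


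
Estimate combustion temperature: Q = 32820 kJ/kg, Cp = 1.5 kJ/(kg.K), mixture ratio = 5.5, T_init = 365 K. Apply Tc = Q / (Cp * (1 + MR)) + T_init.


Tc = 32820 / (1.5 * (1 + 5.5)) + 365 = 3731 K

3731 K


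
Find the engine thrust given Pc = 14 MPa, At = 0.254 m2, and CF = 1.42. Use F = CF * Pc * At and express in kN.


F = 1.42 * 14e6 * 0.254 = 5.0495e+06 N = 5049.5 kN

5049.5 kN


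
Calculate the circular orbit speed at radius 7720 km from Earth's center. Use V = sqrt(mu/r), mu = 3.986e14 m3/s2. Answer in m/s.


V = sqrt(3.986e14 / 7720000) = 7186 m/s

7186 m/s


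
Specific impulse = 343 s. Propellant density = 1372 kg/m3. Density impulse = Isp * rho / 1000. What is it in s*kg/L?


rho*Isp = 343 * 1372 / 1000 = 471 s*kg/L

471 s*kg/L


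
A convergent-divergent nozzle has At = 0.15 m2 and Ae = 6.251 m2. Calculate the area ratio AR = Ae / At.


AR = 6.251 / 0.15 = 41.7

41.7


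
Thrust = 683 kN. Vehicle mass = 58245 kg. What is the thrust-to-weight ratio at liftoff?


TWR = 683000 / (58245 * 9.81) = 1.2

1.2


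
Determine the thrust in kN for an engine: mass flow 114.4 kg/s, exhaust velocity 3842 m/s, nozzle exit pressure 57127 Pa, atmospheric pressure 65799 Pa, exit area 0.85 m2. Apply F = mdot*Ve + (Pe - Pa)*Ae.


F = 114.4 * 3842 + (57127 - 65799) * 0.85 = 432154.0 N = 432.2 kN

432.2 kN


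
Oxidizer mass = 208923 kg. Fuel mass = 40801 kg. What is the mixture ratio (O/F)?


MR = 208923 / 40801 = 5.12

5.12


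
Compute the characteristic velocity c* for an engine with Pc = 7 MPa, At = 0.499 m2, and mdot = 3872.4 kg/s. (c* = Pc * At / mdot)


c* = 7e6 * 0.499 / 3872.4 = 902 m/s

902 m/s


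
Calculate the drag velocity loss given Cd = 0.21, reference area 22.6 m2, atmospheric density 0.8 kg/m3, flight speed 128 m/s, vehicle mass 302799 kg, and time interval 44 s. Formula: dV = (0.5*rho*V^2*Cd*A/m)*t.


D = 0.5 * 0.8 * 128^2 * 0.21 * 22.6 = 31103.39 N
a = 31103.39 / 302799 = 0.1027 m/s2
dV = 0.1027 * 44 = 4.5 m/s

4.5 m/s


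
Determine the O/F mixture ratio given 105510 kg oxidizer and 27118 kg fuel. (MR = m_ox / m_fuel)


MR = 105510 / 27118 = 3.89

3.89


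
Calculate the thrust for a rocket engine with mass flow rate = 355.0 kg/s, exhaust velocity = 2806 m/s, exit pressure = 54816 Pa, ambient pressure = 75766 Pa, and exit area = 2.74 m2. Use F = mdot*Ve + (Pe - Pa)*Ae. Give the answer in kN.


F = 355.0 * 2806 + (54816 - 75766) * 2.74 = 938727.0 N = 938.7 kN

938.7 kN


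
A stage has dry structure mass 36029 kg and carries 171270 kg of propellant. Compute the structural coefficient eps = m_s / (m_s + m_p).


eps = 36029 / (36029 + 171270) = 0.1738

0.1738


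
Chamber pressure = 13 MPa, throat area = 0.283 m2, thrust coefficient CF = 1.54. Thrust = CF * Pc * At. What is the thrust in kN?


F = 1.54 * 13e6 * 0.283 = 5.6657e+06 N = 5665.7 kN

5665.7 kN


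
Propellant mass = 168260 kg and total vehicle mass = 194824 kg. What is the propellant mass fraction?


PMF = 168260 / 194824 = 0.864

0.864


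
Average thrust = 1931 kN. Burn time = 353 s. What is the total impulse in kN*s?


It = 1931 * 353 = 681643 kN*s

681643 kN*s


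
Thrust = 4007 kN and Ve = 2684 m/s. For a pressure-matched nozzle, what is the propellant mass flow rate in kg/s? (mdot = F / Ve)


mdot = F / Ve = 4007000 / 2684 = 1492.9 kg/s

1492.9 kg/s


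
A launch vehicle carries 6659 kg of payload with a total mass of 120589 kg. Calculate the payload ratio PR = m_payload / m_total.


PR = 6659 / 120589 = 0.0552

0.0552


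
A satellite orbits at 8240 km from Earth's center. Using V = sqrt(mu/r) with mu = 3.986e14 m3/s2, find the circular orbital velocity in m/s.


V = sqrt(3.986e14 / 8240000) = 6955 m/s

6955 m/s


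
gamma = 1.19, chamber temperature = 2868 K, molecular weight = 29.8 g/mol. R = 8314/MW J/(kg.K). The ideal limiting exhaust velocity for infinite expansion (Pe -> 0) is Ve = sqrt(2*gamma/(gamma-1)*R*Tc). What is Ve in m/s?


R = 8314 / 29.8 = 278.99 J/(kg.K)
Ve = sqrt(2 * 1.19 / (1.19 - 1) * 278.99 * 2868) = 3166 m/s

3166 m/s


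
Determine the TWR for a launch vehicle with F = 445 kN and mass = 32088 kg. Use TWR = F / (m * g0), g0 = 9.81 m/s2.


TWR = 445000 / (32088 * 9.81) = 1.41

1.41


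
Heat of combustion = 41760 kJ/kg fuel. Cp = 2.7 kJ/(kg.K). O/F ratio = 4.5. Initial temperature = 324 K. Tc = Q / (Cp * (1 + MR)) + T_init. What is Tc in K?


Tc = 41760 / (2.7 * (1 + 4.5)) + 324 = 3136 K

3136 K


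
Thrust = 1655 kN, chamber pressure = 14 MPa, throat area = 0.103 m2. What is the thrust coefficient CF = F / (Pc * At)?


CF = 1655000 / (14e6 * 0.103) = 1.15

1.15


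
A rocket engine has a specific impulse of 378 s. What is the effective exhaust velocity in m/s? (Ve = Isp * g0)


Ve = Isp * g0 = 378 * 9.81 = 3708.2 m/s

3708.2 m/s


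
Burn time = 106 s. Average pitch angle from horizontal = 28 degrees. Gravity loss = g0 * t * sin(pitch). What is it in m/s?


GL = 9.81 * 106 * sin(28 deg) = 488 m/s

488 m/s


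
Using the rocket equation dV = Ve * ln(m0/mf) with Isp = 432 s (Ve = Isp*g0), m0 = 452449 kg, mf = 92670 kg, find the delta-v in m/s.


Ve = 432 * 9.81 = 4237.92 m/s
dV = 4237.92 * ln(452449/92670) = 6720 m/s

6720 m/s


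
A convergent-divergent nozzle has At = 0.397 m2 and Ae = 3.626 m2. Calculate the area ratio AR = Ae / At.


AR = 3.626 / 0.397 = 9.1

9.1


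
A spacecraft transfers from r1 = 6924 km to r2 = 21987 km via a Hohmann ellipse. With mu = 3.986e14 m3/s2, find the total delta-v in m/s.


V1 = sqrt(mu/r1) = 7587.35 m/s
dV1 = V1*(sqrt(2*r2/(r1+r2)) - 1) = 1770.08 m/s
V2 = sqrt(mu/r2) = 4257.8 m/s
dV2 = V2*(1 - sqrt(2*r1/(r1+r2))) = 1311.02 m/s
Total dV = 3081 m/s

3081 m/s


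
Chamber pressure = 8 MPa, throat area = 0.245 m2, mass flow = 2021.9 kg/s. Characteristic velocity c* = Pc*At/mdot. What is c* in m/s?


c* = 8e6 * 0.245 / 2021.9 = 969 m/s

969 m/s


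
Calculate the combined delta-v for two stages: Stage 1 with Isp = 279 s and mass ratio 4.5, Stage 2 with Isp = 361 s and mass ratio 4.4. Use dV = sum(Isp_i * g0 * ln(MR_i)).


dV1 = 279 * 9.81 * ln(4.5) = 4116.6 m/s
dV2 = 361 * 9.81 * ln(4.4) = 5247.0 m/s
Total dV = 4116.6 + 5247.0 = 9363.6 m/s ~ 9364 m/s

9364 m/s


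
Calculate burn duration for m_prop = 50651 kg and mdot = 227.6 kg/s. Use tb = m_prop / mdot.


tb = 50651 / 227.6 = 222.5 s

222.5 s


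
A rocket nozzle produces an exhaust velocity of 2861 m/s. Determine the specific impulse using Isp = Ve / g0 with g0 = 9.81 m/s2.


Isp = Ve / g0 = 2861 / 9.81 = 291.6 s

291.6 s


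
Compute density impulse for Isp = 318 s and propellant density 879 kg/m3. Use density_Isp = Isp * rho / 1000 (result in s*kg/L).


rho*Isp = 318 * 879 / 1000 = 280 s*kg/L

280 s*kg/L


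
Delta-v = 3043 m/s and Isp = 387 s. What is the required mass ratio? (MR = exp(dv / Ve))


Ve = 387 * 9.81 = 3796.47 m/s
MR = exp(3043 / 3796.47) = 2.229

2.229


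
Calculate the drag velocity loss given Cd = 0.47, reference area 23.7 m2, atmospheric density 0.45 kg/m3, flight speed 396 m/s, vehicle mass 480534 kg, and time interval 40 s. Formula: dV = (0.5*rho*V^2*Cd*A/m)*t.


D = 0.5 * 0.45 * 396^2 * 0.47 * 23.7 = 393024.02 N
a = 393024.02 / 480534 = 0.8179 m/s2
dV = 0.8179 * 40 = 32.7 m/s

32.7 m/s


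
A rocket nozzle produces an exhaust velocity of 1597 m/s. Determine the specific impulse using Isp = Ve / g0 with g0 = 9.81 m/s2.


Isp = Ve / g0 = 1597 / 9.81 = 162.8 s

162.8 s


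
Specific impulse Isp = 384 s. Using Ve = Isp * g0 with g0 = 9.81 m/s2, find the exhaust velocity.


Ve = Isp * g0 = 384 * 9.81 = 3767.0 m/s

3767.0 m/s


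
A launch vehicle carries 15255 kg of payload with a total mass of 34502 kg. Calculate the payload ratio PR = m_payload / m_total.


PR = 15255 / 34502 = 0.4421

0.4421


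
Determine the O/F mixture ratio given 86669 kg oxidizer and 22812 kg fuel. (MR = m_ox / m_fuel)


MR = 86669 / 22812 = 3.8

3.8


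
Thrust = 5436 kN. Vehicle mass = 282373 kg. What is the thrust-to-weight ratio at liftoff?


TWR = 5436000 / (282373 * 9.81) = 1.96

1.96


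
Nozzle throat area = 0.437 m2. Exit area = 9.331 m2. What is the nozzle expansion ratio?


AR = 9.331 / 0.437 = 21.4

21.4


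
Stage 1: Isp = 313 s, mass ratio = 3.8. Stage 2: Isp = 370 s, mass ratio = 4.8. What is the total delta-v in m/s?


dV1 = 313 * 9.81 * ln(3.8) = 4099.2 m/s
dV2 = 370 * 9.81 * ln(4.8) = 5693.6 m/s
Total dV = 4099.2 + 5693.6 = 9792.8 m/s ~ 9793 m/s

9793 m/s


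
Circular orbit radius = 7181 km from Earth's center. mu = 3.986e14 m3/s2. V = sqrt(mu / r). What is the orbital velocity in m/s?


V = sqrt(3.986e14 / 7181000) = 7450 m/s

7450 m/s


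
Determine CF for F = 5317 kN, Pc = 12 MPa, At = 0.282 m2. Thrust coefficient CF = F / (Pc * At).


CF = 5317000 / (12e6 * 0.282) = 1.57

1.57


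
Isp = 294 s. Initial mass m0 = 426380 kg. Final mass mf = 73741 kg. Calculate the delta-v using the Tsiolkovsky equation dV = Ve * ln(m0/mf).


Ve = 294 * 9.81 = 2884.14 m/s
dV = 2884.14 * ln(426380/73741) = 5061 m/s

5061 m/s


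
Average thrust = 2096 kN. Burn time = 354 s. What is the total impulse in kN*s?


It = 2096 * 354 = 741984 kN*s

741984 kN*s


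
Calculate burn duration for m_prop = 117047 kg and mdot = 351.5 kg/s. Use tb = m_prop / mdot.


tb = 117047 / 351.5 = 333.0 s

333.0 s


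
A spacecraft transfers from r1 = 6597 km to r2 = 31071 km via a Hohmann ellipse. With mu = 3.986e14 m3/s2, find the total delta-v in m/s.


V1 = sqrt(mu/r1) = 7773.12 m/s
dV1 = V1*(sqrt(2*r2/(r1+r2)) - 1) = 2210.81 m/s
V2 = sqrt(mu/r2) = 3581.72 m/s
dV2 = V2*(1 - sqrt(2*r1/(r1+r2))) = 1461.92 m/s
Total dV = 3673 m/s

3673 m/s


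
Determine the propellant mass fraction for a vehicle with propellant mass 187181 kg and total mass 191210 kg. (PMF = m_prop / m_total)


PMF = 187181 / 191210 = 0.979

0.979


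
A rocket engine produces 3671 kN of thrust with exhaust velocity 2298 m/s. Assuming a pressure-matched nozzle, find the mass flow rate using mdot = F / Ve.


mdot = F / Ve = 3671000 / 2298 = 1597.5 kg/s

1597.5 kg/s


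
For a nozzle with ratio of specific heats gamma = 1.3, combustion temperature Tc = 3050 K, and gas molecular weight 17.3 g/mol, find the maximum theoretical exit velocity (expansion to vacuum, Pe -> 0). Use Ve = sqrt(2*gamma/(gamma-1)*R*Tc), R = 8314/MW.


R = 8314 / 17.3 = 480.58 J/(kg.K)
Ve = sqrt(2 * 1.3 / (1.3 - 1) * 480.58 * 3050) = 3564 m/s

3564 m/s


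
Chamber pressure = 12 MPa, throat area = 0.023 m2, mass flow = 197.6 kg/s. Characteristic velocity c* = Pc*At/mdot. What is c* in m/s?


c* = 12e6 * 0.023 / 197.6 = 1397 m/s

1397 m/s


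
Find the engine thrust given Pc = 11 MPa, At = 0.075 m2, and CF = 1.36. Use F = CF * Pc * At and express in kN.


F = 1.36 * 11e6 * 0.075 = 1.1220e+06 N = 1122.0 kN

1122.0 kN


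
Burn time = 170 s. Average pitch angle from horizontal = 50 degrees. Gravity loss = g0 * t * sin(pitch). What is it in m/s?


GL = 9.81 * 170 * sin(50 deg) = 1278 m/s

1278 m/s


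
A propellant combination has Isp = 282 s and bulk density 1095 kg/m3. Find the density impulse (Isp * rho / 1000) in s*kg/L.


rho*Isp = 282 * 1095 / 1000 = 309 s*kg/L

309 s*kg/L


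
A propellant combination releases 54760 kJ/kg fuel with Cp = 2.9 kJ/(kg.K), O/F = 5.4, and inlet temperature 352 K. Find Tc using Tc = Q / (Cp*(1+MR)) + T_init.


Tc = 54760 / (2.9 * (1 + 5.4)) + 352 = 3302 K

3302 K


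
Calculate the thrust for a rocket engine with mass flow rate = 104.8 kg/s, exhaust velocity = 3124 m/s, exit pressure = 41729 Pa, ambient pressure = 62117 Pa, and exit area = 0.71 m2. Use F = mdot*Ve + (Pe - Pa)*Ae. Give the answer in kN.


F = 104.8 * 3124 + (41729 - 62117) * 0.71 = 312920.0 N = 312.9 kN

312.9 kN


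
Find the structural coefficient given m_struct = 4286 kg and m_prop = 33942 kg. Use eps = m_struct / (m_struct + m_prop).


eps = 4286 / (4286 + 33942) = 0.1121

0.1121


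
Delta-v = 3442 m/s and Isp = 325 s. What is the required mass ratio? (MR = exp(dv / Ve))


Ve = 325 * 9.81 = 3188.25 m/s
MR = exp(3442 / 3188.25) = 2.943

2.943


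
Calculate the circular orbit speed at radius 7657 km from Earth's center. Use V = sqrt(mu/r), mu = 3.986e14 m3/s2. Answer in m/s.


V = sqrt(3.986e14 / 7657000) = 7215 m/s

7215 m/s


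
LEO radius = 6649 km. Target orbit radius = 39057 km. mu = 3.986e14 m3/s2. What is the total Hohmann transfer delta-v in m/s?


V1 = sqrt(mu/r1) = 7742.67 m/s
dV1 = V1*(sqrt(2*r2/(r1+r2)) - 1) = 2379.38 m/s
V2 = sqrt(mu/r2) = 3194.62 m/s
dV2 = V2*(1 - sqrt(2*r1/(r1+r2))) = 1471.46 m/s
Total dV = 3851 m/s

3851 m/s


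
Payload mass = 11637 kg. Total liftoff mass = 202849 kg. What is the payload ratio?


PR = 11637 / 202849 = 0.0574

0.0574


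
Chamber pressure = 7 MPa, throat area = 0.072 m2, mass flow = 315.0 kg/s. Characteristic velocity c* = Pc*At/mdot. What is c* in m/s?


c* = 7e6 * 0.072 / 315.0 = 1600 m/s

1600 m/s


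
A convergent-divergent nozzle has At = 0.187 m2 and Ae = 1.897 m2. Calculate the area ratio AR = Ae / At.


AR = 1.897 / 0.187 = 10.1

10.1


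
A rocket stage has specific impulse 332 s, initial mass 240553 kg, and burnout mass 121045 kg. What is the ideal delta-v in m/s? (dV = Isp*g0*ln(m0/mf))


Ve = 332 * 9.81 = 3256.92 m/s
dV = 3256.92 * ln(240553/121045) = 2237 m/s

2237 m/s


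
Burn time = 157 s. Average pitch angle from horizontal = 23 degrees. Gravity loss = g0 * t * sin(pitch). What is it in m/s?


GL = 9.81 * 157 * sin(23 deg) = 602 m/s

602 m/s


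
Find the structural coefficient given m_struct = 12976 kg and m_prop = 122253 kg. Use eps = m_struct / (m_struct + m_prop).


eps = 12976 / (12976 + 122253) = 0.096

0.096


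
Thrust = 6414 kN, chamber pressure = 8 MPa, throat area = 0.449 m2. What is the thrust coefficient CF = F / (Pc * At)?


CF = 6414000 / (8e6 * 0.449) = 1.79

1.79


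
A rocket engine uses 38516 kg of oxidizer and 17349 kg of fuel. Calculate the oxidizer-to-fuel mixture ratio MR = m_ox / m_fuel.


MR = 38516 / 17349 = 2.22

2.22


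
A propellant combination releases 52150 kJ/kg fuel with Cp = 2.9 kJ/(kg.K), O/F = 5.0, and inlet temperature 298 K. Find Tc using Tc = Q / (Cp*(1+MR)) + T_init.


Tc = 52150 / (2.9 * (1 + 5.0)) + 298 = 3295 K

3295 K


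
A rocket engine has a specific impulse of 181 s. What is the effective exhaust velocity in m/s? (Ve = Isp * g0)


Ve = Isp * g0 = 181 * 9.81 = 1775.6 m/s

1775.6 m/s


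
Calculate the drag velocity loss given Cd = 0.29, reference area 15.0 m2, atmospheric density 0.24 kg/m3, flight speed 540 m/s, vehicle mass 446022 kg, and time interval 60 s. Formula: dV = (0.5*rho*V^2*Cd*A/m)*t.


D = 0.5 * 0.24 * 540^2 * 0.29 * 15.0 = 152215.2 N
a = 152215.2 / 446022 = 0.3413 m/s2
dV = 0.3413 * 60 = 20.5 m/s

20.5 m/s


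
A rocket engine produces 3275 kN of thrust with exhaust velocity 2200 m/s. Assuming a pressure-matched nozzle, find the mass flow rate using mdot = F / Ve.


mdot = F / Ve = 3275000 / 2200 = 1488.6 kg/s

1488.6 kg/s


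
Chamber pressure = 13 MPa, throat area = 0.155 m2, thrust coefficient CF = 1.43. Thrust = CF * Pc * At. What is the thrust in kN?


F = 1.43 * 13e6 * 0.155 = 2.8814e+06 N = 2881.4 kN

2881.4 kN


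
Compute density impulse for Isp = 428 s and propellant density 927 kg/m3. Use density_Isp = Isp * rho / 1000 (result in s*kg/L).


rho*Isp = 428 * 927 / 1000 = 397 s*kg/L

397 s*kg/L


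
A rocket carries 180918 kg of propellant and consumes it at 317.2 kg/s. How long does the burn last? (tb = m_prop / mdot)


tb = 180918 / 317.2 = 570.4 s

570.4 s


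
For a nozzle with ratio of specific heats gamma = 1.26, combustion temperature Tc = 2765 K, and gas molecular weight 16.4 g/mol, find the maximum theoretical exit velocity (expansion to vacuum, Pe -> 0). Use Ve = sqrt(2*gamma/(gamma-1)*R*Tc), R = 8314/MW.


R = 8314 / 16.4 = 506.95 J/(kg.K)
Ve = sqrt(2 * 1.26 / (1.26 - 1) * 506.95 * 2765) = 3686 m/s

3686 m/s


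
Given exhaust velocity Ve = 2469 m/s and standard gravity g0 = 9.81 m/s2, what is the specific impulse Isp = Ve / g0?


Isp = Ve / g0 = 2469 / 9.81 = 251.7 s

251.7 s


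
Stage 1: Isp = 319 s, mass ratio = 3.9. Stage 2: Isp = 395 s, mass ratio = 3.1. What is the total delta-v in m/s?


dV1 = 319 * 9.81 * ln(3.9) = 4259.0 m/s
dV2 = 395 * 9.81 * ln(3.1) = 4384.1 m/s
Total dV = 4259.0 + 4384.1 = 8643.1 m/s ~ 8643 m/s

8643 m/s


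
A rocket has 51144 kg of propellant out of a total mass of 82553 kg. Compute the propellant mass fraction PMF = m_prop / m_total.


PMF = 51144 / 82553 = 0.62

0.62


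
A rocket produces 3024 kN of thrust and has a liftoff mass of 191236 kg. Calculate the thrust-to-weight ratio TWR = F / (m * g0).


TWR = 3024000 / (191236 * 9.81) = 1.61

1.61


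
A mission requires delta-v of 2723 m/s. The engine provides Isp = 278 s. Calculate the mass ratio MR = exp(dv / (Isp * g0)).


Ve = 278 * 9.81 = 2727.18 m/s
MR = exp(2723 / 2727.18) = 2.714

2.714


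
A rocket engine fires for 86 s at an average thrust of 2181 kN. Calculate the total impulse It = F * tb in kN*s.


It = 2181 * 86 = 187566 kN*s

187566 kN*s


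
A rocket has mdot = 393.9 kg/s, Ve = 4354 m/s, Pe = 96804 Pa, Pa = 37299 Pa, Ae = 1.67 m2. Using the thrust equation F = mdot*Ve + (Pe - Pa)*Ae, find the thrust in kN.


F = 393.9 * 4354 + (96804 - 37299) * 1.67 = 1.8144e+06 N = 1814.4 kN

1814.4 kN


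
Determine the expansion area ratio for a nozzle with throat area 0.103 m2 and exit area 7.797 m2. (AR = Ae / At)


AR = 7.797 / 0.103 = 75.7

75.7


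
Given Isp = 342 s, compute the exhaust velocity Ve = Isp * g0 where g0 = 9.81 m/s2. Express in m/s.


Ve = Isp * g0 = 342 * 9.81 = 3355.0 m/s

3355.0 m/s


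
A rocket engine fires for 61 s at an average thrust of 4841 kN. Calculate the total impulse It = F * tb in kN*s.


It = 4841 * 61 = 295301 kN*s

295301 kN*s


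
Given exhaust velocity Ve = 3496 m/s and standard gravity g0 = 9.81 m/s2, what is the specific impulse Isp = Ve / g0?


Isp = Ve / g0 = 3496 / 9.81 = 356.4 s

356.4 s


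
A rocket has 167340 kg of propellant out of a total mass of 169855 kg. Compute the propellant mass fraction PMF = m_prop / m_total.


PMF = 167340 / 169855 = 0.985

0.985


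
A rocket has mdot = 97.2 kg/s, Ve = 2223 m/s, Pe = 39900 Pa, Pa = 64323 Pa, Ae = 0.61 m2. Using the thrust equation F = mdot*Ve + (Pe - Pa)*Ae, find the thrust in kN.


F = 97.2 * 2223 + (39900 - 64323) * 0.61 = 201178.0 N = 201.2 kN

201.2 kN


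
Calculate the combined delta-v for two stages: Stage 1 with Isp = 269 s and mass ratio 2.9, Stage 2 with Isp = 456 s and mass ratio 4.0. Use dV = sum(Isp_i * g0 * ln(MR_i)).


dV1 = 269 * 9.81 * ln(2.9) = 2809.7 m/s
dV2 = 456 * 9.81 * ln(4.0) = 6201.4 m/s
Total dV = 2809.7 + 6201.4 = 9011.1 m/s ~ 9011 m/s

9011 m/s


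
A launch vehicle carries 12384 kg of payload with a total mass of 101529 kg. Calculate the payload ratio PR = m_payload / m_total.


PR = 12384 / 101529 = 0.122

0.122


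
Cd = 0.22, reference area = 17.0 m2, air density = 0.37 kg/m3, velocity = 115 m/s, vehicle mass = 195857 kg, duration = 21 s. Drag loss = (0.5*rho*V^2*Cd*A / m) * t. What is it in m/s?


D = 0.5 * 0.37 * 115^2 * 0.22 * 17.0 = 9150.38 N
a = 9150.38 / 195857 = 0.0467 m/s2
dV = 0.0467 * 21 = 1.0 m/s

1.0 m/s


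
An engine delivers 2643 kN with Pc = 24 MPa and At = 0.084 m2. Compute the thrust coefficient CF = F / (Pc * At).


CF = 2643000 / (24e6 * 0.084) = 1.31

1.31


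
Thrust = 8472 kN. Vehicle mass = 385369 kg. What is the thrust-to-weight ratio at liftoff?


TWR = 8472000 / (385369 * 9.81) = 2.24

2.24


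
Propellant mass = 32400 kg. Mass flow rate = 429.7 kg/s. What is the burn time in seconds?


tb = 32400 / 429.7 = 75.4 s

75.4 s


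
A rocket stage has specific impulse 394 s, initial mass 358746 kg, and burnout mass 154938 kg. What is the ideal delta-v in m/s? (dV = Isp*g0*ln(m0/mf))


Ve = 394 * 9.81 = 3865.14 m/s
dV = 3865.14 * ln(358746/154938) = 3245 m/s

3245 m/s


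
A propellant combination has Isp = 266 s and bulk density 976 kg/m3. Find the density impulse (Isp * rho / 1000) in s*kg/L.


rho*Isp = 266 * 976 / 1000 = 260 s*kg/L

260 s*kg/L


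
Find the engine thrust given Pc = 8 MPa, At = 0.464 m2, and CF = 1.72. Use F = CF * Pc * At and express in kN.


F = 1.72 * 8e6 * 0.464 = 6.3846e+06 N = 6384.6 kN

6384.6 kN


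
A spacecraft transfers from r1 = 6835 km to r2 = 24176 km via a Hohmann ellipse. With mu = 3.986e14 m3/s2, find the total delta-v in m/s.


V1 = sqrt(mu/r1) = 7636.59 m/s
dV1 = V1*(sqrt(2*r2/(r1+r2)) - 1) = 1899.03 m/s
V2 = sqrt(mu/r2) = 4060.47 m/s
dV2 = V2*(1 - sqrt(2*r1/(r1+r2))) = 1364.58 m/s
Total dV = 3264 m/s

3264 m/s


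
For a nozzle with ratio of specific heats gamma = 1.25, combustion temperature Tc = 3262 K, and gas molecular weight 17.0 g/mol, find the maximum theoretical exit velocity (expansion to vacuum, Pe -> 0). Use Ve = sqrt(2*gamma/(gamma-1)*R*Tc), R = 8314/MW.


R = 8314 / 17.0 = 489.06 J/(kg.K)
Ve = sqrt(2 * 1.25 / (1.25 - 1) * 489.06 * 3262) = 3994 m/s

3994 m/s


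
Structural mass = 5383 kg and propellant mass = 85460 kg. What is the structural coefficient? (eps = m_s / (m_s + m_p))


eps = 5383 / (5383 + 85460) = 0.0593

0.0593


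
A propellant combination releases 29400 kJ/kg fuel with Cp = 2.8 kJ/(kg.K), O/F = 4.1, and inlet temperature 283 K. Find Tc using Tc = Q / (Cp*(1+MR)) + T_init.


Tc = 29400 / (2.8 * (1 + 4.1)) + 283 = 2342 K

2342 K


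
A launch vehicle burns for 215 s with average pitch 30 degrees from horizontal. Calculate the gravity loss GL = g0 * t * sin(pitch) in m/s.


GL = 9.81 * 215 * sin(30 deg) = 1055 m/s

1055 m/s


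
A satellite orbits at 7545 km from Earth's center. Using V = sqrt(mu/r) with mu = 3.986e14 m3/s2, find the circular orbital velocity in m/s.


V = sqrt(3.986e14 / 7545000) = 7268 m/s

7268 m/s


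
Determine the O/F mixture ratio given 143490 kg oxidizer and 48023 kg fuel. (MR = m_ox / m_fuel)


MR = 143490 / 48023 = 2.99

2.99


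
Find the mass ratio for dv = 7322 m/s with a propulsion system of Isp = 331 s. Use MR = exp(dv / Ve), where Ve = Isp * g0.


Ve = 331 * 9.81 = 3247.11 m/s
MR = exp(7322 / 3247.11) = 9.535

9.535


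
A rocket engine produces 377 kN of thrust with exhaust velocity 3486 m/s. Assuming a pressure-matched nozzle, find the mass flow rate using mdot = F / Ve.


mdot = F / Ve = 377000 / 3486 = 108.1 kg/s

108.1 kg/s


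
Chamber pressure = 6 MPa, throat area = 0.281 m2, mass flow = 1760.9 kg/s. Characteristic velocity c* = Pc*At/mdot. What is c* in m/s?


c* = 6e6 * 0.281 / 1760.9 = 957 m/s

957 m/s


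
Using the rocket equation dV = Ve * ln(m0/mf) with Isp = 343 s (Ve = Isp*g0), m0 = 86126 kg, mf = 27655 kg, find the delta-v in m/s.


Ve = 343 * 9.81 = 3364.83 m/s
dV = 3364.83 * ln(86126/27655) = 3822 m/s

3822 m/s


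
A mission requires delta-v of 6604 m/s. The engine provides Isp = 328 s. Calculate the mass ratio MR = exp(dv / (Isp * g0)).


Ve = 328 * 9.81 = 3217.68 m/s
MR = exp(6604 / 3217.68) = 7.787

7.787


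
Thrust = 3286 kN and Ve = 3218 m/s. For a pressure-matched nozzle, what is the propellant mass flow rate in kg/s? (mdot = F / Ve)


mdot = F / Ve = 3286000 / 3218 = 1021.1 kg/s

1021.1 kg/s


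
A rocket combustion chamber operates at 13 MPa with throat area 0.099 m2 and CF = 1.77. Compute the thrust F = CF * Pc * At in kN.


F = 1.77 * 13e6 * 0.099 = 2.2780e+06 N = 2278.0 kN

2278.0 kN


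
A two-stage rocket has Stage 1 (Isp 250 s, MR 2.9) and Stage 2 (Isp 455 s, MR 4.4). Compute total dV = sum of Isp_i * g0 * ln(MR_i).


dV1 = 250 * 9.81 * ln(2.9) = 2611.2 m/s
dV2 = 455 * 9.81 * ln(4.4) = 6613.2 m/s
Total dV = 2611.2 + 6613.2 = 9224.4 m/s ~ 9224 m/s

9224 m/s


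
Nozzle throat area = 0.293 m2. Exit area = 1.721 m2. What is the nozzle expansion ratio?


AR = 1.721 / 0.293 = 5.9

5.9


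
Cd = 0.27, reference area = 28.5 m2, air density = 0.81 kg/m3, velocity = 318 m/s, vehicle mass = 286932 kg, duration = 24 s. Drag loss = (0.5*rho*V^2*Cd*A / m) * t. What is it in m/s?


D = 0.5 * 0.81 * 318^2 * 0.27 * 28.5 = 315150.42 N
a = 315150.42 / 286932 = 1.0983 m/s2
dV = 1.0983 * 24 = 26.4 m/s

26.4 m/s


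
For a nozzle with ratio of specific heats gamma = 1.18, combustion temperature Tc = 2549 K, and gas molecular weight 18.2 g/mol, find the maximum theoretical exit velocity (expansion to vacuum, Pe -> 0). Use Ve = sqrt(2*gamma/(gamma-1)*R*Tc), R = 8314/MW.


R = 8314 / 18.2 = 456.81 J/(kg.K)
Ve = sqrt(2 * 1.18 / (1.18 - 1) * 456.81 * 2549) = 3907 m/s

3907 m/s


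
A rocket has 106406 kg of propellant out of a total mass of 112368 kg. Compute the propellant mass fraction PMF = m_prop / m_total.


PMF = 106406 / 112368 = 0.947

0.947


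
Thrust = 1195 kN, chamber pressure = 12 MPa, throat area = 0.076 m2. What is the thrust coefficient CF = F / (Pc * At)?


CF = 1195000 / (12e6 * 0.076) = 1.31

1.31


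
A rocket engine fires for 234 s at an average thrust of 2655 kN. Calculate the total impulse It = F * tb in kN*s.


It = 2655 * 234 = 621270 kN*s

621270 kN*s


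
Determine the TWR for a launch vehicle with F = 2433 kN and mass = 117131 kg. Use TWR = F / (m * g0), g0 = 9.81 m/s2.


TWR = 2433000 / (117131 * 9.81) = 2.12

2.12


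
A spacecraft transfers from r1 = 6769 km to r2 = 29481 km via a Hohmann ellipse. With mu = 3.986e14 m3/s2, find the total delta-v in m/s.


V1 = sqrt(mu/r1) = 7673.73 m/s
dV1 = V1*(sqrt(2*r2/(r1+r2)) - 1) = 2113.02 m/s
V2 = sqrt(mu/r2) = 3677.03 m/s
dV2 = V2*(1 - sqrt(2*r1/(r1+r2))) = 1429.94 m/s
Total dV = 3543 m/s

3543 m/s


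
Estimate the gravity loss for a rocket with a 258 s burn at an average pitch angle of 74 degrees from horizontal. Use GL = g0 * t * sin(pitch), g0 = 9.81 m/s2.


GL = 9.81 * 258 * sin(74 deg) = 2433 m/s

2433 m/s


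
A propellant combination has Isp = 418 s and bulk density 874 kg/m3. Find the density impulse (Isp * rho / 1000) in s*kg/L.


rho*Isp = 418 * 874 / 1000 = 365 s*kg/L

365 s*kg/L


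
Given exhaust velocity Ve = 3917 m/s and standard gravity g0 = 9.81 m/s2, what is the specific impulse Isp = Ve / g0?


Isp = Ve / g0 = 3917 / 9.81 = 399.3 s

399.3 s


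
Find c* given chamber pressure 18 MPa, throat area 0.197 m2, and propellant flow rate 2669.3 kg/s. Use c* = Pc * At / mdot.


c* = 18e6 * 0.197 / 2669.3 = 1328 m/s

1328 m/s


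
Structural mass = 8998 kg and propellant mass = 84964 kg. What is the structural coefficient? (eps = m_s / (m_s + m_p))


eps = 8998 / (8998 + 84964) = 0.0958

0.0958


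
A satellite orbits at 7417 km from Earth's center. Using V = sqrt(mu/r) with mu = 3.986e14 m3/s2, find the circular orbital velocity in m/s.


V = sqrt(3.986e14 / 7417000) = 7331 m/s

7331 m/s


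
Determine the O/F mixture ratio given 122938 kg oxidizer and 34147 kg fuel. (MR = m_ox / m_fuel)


MR = 122938 / 34147 = 3.6

3.6


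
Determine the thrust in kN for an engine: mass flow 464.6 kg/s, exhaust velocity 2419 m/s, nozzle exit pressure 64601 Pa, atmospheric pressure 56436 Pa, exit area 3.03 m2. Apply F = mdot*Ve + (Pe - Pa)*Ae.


F = 464.6 * 2419 + (64601 - 56436) * 3.03 = 1.1486e+06 N = 1148.6 kN

1148.6 kN


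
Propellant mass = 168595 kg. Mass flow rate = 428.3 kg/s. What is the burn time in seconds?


tb = 168595 / 428.3 = 393.6 s

393.6 s


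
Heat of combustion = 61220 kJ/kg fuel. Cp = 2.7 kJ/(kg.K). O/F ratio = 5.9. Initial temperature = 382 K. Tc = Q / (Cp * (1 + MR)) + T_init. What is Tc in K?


Tc = 61220 / (2.7 * (1 + 5.9)) + 382 = 3668 K

3668 K


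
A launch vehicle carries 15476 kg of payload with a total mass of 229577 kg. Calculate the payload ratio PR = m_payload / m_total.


PR = 15476 / 229577 = 0.0674

0.0674


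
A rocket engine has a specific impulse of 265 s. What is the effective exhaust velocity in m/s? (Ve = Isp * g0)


Ve = Isp * g0 = 265 * 9.81 = 2599.7 m/s

2599.7 m/s


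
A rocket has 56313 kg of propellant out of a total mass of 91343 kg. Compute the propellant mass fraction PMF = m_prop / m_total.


PMF = 56313 / 91343 = 0.617

0.617


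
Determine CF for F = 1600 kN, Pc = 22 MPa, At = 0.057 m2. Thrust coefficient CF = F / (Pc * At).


CF = 1600000 / (22e6 * 0.057) = 1.28

1.28


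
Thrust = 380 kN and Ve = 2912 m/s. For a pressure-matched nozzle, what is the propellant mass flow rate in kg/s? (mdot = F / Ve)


mdot = F / Ve = 380000 / 2912 = 130.5 kg/s

130.5 kg/s


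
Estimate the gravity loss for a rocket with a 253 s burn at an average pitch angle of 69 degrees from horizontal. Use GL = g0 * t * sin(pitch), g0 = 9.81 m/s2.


GL = 9.81 * 253 * sin(69 deg) = 2317 m/s

2317 m/s


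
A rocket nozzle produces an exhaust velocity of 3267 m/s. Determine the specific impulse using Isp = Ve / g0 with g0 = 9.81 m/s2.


Isp = Ve / g0 = 3267 / 9.81 = 333.0 s

333.0 s


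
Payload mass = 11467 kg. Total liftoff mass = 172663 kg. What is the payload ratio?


PR = 11467 / 172663 = 0.0664

0.0664


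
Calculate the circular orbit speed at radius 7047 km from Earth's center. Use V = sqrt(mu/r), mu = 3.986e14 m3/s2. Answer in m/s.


V = sqrt(3.986e14 / 7047000) = 7521 m/s

7521 m/s


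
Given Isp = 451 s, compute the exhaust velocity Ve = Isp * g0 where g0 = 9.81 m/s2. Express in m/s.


Ve = Isp * g0 = 451 * 9.81 = 4424.3 m/s

4424.3 m/s


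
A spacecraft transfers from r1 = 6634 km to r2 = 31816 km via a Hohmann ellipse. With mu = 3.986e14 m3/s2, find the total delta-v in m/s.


V1 = sqrt(mu/r1) = 7751.41 m/s
dV1 = V1*(sqrt(2*r2/(r1+r2)) - 1) = 2220.32 m/s
V2 = sqrt(mu/r2) = 3539.53 m/s
dV2 = V2*(1 - sqrt(2*r1/(r1+r2))) = 1460.31 m/s
Total dV = 3681 m/s

3681 m/s


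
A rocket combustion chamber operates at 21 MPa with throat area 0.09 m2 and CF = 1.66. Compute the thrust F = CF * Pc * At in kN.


F = 1.66 * 21e6 * 0.09 = 3.1374e+06 N = 3137.4 kN

3137.4 kN


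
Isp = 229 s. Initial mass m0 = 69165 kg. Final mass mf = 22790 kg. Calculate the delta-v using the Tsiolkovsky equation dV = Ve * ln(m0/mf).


Ve = 229 * 9.81 = 2246.49 m/s
dV = 2246.49 * ln(69165/22790) = 2494 m/s

2494 m/s


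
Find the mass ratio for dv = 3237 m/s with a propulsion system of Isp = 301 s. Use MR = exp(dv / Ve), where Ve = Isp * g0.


Ve = 301 * 9.81 = 2952.81 m/s
MR = exp(3237 / 2952.81) = 2.993

2.993


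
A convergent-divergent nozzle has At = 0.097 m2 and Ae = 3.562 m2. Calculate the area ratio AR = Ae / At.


AR = 3.562 / 0.097 = 36.7

36.7


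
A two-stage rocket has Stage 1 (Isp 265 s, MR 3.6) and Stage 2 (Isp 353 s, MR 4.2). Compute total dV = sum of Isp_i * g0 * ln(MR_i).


dV1 = 265 * 9.81 * ln(3.6) = 3330.0 m/s
dV2 = 353 * 9.81 * ln(4.2) = 4969.6 m/s
Total dV = 3330.0 + 4969.6 = 8299.6 m/s ~ 8300 m/s

8300 m/s


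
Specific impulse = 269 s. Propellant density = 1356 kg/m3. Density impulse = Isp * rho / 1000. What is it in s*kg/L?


rho*Isp = 269 * 1356 / 1000 = 365 s*kg/L

365 s*kg/L


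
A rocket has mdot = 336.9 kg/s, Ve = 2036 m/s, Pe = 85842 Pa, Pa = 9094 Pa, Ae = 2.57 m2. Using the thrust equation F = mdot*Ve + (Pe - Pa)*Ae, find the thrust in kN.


F = 336.9 * 2036 + (85842 - 9094) * 2.57 = 883171.0 N = 883.2 kN

883.2 kN


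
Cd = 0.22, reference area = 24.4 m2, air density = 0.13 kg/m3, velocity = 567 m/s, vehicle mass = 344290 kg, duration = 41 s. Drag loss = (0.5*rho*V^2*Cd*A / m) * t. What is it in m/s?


D = 0.5 * 0.13 * 567^2 * 0.22 * 24.4 = 112173.94 N
a = 112173.94 / 344290 = 0.3258 m/s2
dV = 0.3258 * 41 = 13.4 m/s

13.4 m/s


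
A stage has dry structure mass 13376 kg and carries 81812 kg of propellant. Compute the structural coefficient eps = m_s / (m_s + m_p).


eps = 13376 / (13376 + 81812) = 0.1405

0.1405


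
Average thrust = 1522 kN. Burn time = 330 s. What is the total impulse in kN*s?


It = 1522 * 330 = 502260 kN*s

502260 kN*s


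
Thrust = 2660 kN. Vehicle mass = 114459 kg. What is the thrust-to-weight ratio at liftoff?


TWR = 2660000 / (114459 * 9.81) = 2.37

2.37


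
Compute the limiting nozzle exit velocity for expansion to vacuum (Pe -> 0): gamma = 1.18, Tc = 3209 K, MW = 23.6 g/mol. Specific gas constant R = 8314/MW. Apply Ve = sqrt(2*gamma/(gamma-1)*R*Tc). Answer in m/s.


R = 8314 / 23.6 = 352.29 J/(kg.K)
Ve = sqrt(2 * 1.18 / (1.18 - 1) * 352.29 * 3209) = 3850 m/s

3850 m/s


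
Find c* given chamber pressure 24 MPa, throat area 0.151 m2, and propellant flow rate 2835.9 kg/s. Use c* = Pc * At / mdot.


c* = 24e6 * 0.151 / 2835.9 = 1278 m/s

1278 m/s


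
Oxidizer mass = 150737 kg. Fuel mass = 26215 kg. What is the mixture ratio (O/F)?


MR = 150737 / 26215 = 5.75

5.75


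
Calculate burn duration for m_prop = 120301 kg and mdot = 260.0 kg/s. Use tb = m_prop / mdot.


tb = 120301 / 260.0 = 462.7 s

462.7 s


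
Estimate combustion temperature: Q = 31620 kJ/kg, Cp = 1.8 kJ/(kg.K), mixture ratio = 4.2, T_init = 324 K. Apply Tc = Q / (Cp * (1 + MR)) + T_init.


Tc = 31620 / (1.8 * (1 + 4.2)) + 324 = 3702 K

3702 K


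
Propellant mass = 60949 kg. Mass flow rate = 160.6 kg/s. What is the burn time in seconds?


tb = 60949 / 160.6 = 379.5 s

379.5 s


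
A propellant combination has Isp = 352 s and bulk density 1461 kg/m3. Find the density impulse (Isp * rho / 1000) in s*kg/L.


rho*Isp = 352 * 1461 / 1000 = 514 s*kg/L

514 s*kg/L


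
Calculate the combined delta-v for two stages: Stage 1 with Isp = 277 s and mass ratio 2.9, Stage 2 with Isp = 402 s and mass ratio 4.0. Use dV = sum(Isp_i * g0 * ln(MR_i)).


dV1 = 277 * 9.81 * ln(2.9) = 2893.2 m/s
dV2 = 402 * 9.81 * ln(4.0) = 5467.0 m/s
Total dV = 2893.2 + 5467.0 = 8360.2 m/s ~ 8360 m/s

8360 m/s


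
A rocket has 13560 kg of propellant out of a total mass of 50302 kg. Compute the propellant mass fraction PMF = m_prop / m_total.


PMF = 13560 / 50302 = 0.27

0.27


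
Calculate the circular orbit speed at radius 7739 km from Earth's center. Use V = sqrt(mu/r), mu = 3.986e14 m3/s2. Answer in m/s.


V = sqrt(3.986e14 / 7739000) = 7177 m/s

7177 m/s


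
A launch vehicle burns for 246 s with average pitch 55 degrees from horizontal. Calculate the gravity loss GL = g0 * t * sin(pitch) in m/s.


GL = 9.81 * 246 * sin(55 deg) = 1977 m/s

1977 m/s


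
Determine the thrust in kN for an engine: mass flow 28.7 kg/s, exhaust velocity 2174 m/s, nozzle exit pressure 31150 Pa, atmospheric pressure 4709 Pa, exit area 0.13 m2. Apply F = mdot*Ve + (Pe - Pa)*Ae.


F = 28.7 * 2174 + (31150 - 4709) * 0.13 = 65831.0 N = 65.8 kN

65.8 kN


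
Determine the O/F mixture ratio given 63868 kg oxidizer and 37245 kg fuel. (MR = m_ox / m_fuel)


MR = 63868 / 37245 = 1.71

1.71
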